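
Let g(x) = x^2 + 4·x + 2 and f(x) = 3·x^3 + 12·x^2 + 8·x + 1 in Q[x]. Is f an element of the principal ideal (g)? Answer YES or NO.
In Q[x] the ideal (g) consists of all multiples of g, so f ∈ (g) iff g | f, i.e. iff the remainder of f on division by g is 0. Divide f by g (g is monic, so eliminate the leading term of the running remainder at each step):
  leading term 3·x^3: subtract (3·x)·g(x) = 3·x^3 + 12·x^2 + 6·x, leaving 2·x + 1
The remainder r(x) = 2·x + 1 ≠ 0 (and deg r < deg g), so g ∤ f, i.e. f ∉ (g).

Final answer: NO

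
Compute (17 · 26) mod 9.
1

Reduce the factors first: 17 ≡ 8, 26 ≡ 8 (mod 9), so 17 · 26 ≡ 8 · 8 (mod 9). 8 · 8 = 64. Dividing by 9: 64 = 7·9 + 1. So (17 · 26) mod 9 = 1.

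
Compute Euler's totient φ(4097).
φ(4097) = 3840

φ is multiplicative, with φ(p^e) = p^e − p^(e−1). Factorise 4097 = 17 · 241. Then
  φ(4097) = (17 − 1) · (241 − 1) = 16 · 240 = 3840.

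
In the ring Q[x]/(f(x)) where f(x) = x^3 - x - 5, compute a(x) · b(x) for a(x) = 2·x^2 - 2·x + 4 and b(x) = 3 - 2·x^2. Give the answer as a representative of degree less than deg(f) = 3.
First multiply in Q[x] without reducing: a · b = -4·x^4 + 4·x^3 - 2·x^2 - 6·x + 12. Now divide by f(x) = x^3 - x - 5, eliminating the leading term at each step:
  leading term -4·x^4: subtract (-4·x)·f(x) = -4·x^4 + 4·x^2 + 20·x, leaving 4·x^3 - 6·x^2 - 26·x + 12
  leading term 4·x^3: subtract (4)·f(x) = 4·x^3 - 4·x - 20, leaving -6·x^2 - 22·x + 32
The degree is now < 3, so this is the remainder. Hence a · b ≡ -6·x^2 - 22·x + 32 in Q[x]/(f).

Final answer: a · b ≡ -6·x^2 - 22·x + 32 (mod f(x))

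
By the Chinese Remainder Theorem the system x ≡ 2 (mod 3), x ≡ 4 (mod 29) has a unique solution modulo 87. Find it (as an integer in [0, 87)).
x ≡ 62 (mod 87); the representative in [0, 87) is 62

The moduli 3, 29 are pairwise coprime, so by the CRT there is a unique solution mod 3·29 = 87.
Solve by successive substitution. Start with x ≡ 2 (mod 3).
  Combine with x ≡ 4 (mod 29): write x = 2 + 3·t and require 2 + 3·t ≡ 4 (mod 29), i.e. 3·t ≡ 4 − 2 ≡ 2 (mod 29). Since 3^(−1) ≡ 10 (mod 29), t ≡ 10·2 ≡ 20 (mod 29). So x ≡ 2 + 3·20 = 62 (mod 87).
Unique solution in [0, 87): x = 62.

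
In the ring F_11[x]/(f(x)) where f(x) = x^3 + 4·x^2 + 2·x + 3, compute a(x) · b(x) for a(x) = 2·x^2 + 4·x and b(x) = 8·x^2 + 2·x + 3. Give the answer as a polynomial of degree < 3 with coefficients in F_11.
a · b ≡ 6·x^2 + 9·x + 7 (mod f(x))

Multiply as integer polynomials: a · b = 16·x^4 + 36·x^3 + 14·x^2 + 12·x. Reducing coefficients mod 11: a · b ≡ 5·x^4 + 3·x^3 + 3·x^2 + x. Now divide by f(x) = x^3 + 4·x^2 + 2·x + 3 in F_11[x], eliminating the leading term at each step:
  leading term 5·x^4: subtract (5·x)·f(x) = 5·x^4 + 9·x^3 + 10·x^2 + 4·x, leaving 5·x^3 + 4·x^2 + 8·x (coefficients mod 11)
  leading term 5·x^3: subtract (5)·f(x) = 5·x^3 + 9·x^2 + 10·x + 4, leaving 6·x^2 + 9·x + 7 (coefficients mod 11)
The degree is now < 3, so this is the remainder. Hence a · b ≡ 6·x^2 + 9·x + 7 in F_11[x]/(f).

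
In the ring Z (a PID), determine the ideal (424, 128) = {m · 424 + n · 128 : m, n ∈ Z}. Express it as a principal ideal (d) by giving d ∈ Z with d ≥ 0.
In the PID Z, (a, b) is generated by gcd(a, b). Compute gcd(424, 128) with the extended Euclidean algorithm, tracking rows (r, s, t) with s·424 + t·128 = r:
  row A: (424, 1, 0)   [1·424 + 0·128 = 424]
  row B: (128, 0, 1)   [0·424 + 1·128 = 128]
  424 = 3·128 + 40   → row C = row A − 3·row B = (40, 1, −3)   [check: 1·424 − 3·128 = 40]
  128 = 3·40 + 8   → row D = row B − 3·row C = (8, −3, 10)   [check: −3·424 + 10·128 = 8]
  40 = 5·8 + 0   → remainder 0, stop. gcd = 8 (last nonzero row D).
So gcd(424, 128) = 8, with Bézout identity −3·424 + 10·128 = 8. Containment (⊇): the Bézout identity exhibits 8 as an element of (424, 128), giving (8) ⊆ (424, 128). Containment (⊆): since 8 | 424 and 8 | 128 (424 = 8·53, 128 = 8·16), every Z-linear combination of 424 and 128 is divisible by 8, so (424, 128) ⊆ (8). Therefore (424, 128) = (8), d = 8.

Final answer: (424, 128) = (8); d = 8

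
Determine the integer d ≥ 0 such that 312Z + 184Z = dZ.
In the PID Z, (a, b) is generated by gcd(a, b). Compute gcd(312, 184) with the extended Euclidean algorithm, tracking rows (r, s, t) with s·312 + t·184 = r:
  row A: (312, 1, 0)   [1·312 + 0·184 = 312]
  row B: (184, 0, 1)   [0·312 + 1·184 = 184]
  312 = 1·184 + 128   → row C = row A − 1·row B = (128, 1, −1)   [check: 1·312 − 1·184 = 128]
  184 = 1·128 + 56   → row D = row B − 1·row C = (56, −1, 2)   [check: −1·312 + 2·184 = 56]
  128 = 2·56 + 16   → row E = row C − 2·row D = (16, 3, −5)   [check: 3·312 − 5·184 = 16]
  56 = 3·16 + 8   → row F = row D − 3·row E = (8, −10, 17)   [check: −10·312 + 17·184 = 8]
  16 = 2·8 + 0   → remainder 0, stop. gcd = 8 (last nonzero row F).
So gcd(312, 184) = 8, with Bézout identity −10·312 + 17·184 = 8. Containment (⊇): the Bézout identity exhibits 8 as an element of (312, 184), giving (8) ⊆ (312, 184). Containment (⊆): since 8 | 312 and 8 | 184 (312 = 8·39, 184 = 8·23), every Z-linear combination of 312 and 184 is divisible by 8, so (312, 184) ⊆ (8). Therefore (312, 184) = (8), d = 8.

Final answer: (312, 184) = (8); d = 8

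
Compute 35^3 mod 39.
Use repeated squaring. Binary(3) = 11. Walk through the bits of the exponent 3 left-to-right: at each bit after the leading one, square the running value, then multiply by 35 if the bit is 1 (always reducing mod 39):
  bit 1 = 1 (leading): start with 35.
  bit 2 = 1: square 35^2 = 1225 ≡ 16; bit is 1, so multiply 16·35 = 560 ≡ 14 (mod 39).
Final value: 35^3 ≡ 14 (mod 39).

Final answer: 14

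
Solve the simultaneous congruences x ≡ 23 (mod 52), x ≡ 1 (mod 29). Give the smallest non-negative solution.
x ≡ 1219 (mod 1508); the representative in [0, 1508) is 1219

The moduli 52, 29 are pairwise coprime, so by the CRT there is a unique solution mod 52·29 = 1508.
Solve by successive substitution. Start with x ≡ 23 (mod 52).
  Combine with x ≡ 1 (mod 29): write x = 23 + 52·t and require 23 + 52·t ≡ 1 (mod 29), i.e. 52·t ≡ 1 − 23 ≡ 7 (mod 29). Since 52^(−1) ≡ 24 (mod 29) (52 ≡ 23 (mod 29)), t ≡ 24·7 ≡ 23 (mod 29). So x ≡ 23 + 52·23 = 1219 (mod 1508).
Unique solution in [0, 1508): x = 1219.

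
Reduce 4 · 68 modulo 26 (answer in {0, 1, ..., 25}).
12

Reduce the factors first: 68 ≡ 16 (mod 26), so 4 · 68 ≡ 4 · 16 (mod 26). 4 · 16 = 64. Dividing by 26: 64 = 2·26 + 12. So (4 · 68) mod 26 = 12.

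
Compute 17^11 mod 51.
17

Use repeated squaring. Binary(11) = 1011. Walk through the bits of the exponent 11 left-to-right: at each bit after the leading one, square the running value, then multiply by 17 if the bit is 1 (always reducing mod 51):
  bit 1 = 1 (leading): start with 17.
  bit 2 = 0: square 17^2 = 289 ≡ 34 (mod 51).
  bit 3 = 1: square 34^2 = 1156 ≡ 34; bit is 1, so multiply 34·17 = 578 ≡ 17 (mod 51).
  bit 4 = 1: square 17^2 = 289 ≡ 34; bit is 1, so multiply 34·17 = 578 ≡ 17 (mod 51).
Final value: 17^11 ≡ 17 (mod 51).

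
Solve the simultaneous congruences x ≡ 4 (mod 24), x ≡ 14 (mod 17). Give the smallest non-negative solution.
The moduli 24, 17 are pairwise coprime, so by the CRT there is a unique solution mod 24·17 = 408.
Solve by successive substitution. Start with x ≡ 4 (mod 24).
  Combine with x ≡ 14 (mod 17): write x = 4 + 24·t and require 4 + 24·t ≡ 14 (mod 17), i.e. 24·t ≡ 14 − 4 ≡ 10 (mod 17). Since 24^(−1) ≡ 5 (mod 17) (24 ≡ 7 (mod 17)), t ≡ 5·10 ≡ 16 (mod 17). So x ≡ 4 + 24·16 = 388 (mod 408).
Unique solution in [0, 408): x = 388.

Final answer: x ≡ 388 (mod 408); the representative in [0, 408) is 388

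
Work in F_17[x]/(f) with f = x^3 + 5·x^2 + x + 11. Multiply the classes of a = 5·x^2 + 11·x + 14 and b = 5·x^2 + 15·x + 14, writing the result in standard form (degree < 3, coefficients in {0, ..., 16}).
a · b ≡ 16·x + 5 (mod f(x))

Multiply as integer polynomials: a · b = 25·x^4 + 130·x^3 + 305·x^2 + 364·x + 196. Reducing coefficients mod 17: a · b ≡ 8·x^4 + 11·x^3 + 16·x^2 + 7·x + 9. Now divide by f(x) = x^3 + 5·x^2 + x + 11 in F_17[x], eliminating the leading term at each step:
  leading term 8·x^4: subtract (8·x)·f(x) = 8·x^4 + 6·x^3 + 8·x^2 + 3·x, leaving 5·x^3 + 8·x^2 + 4·x + 9 (coefficients mod 17)
  leading term 5·x^3: subtract (5)·f(x) = 5·x^3 + 8·x^2 + 5·x + 4, leaving 16·x + 5 (coefficients mod 17)
The degree is now < 3, so this is the remainder. Hence a · b ≡ 16·x + 5 in F_17[x]/(f).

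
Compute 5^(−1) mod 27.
Apply the extended Euclidean algorithm to (27, 5), tracking rows (r, s, t) with s·27 + t·5 = r. Each division r_prev = q·r_cur + r_new produces the new row as (previous row) − q·(current row):
  row A: (27, 1, 0)   [1·27 + 0·5 = 27]
  row B: (5, 0, 1)   [0·27 + 1·5 = 5]
  27 = 5·5 + 2   → row C = row A − 5·row B = (2, 1, −5)   [check: 1·27 − 5·5 = 2]
  5 = 2·2 + 1   → row D = row B − 2·row C = (1, −2, 11)   [check: −2·27 + 11·5 = 1]
  2 = 2·1 + 0   → remainder 0, stop. gcd = 1 (last nonzero row D).
The gcd is 1, so 5 is invertible mod 27. The last nonzero row gives −2·27 + 11·5 = 1, so t = 11. So 5^(−1) ≡ 11 (mod 27). Verify: 5 · 11 = 55 ≡ 1 (mod 27). ✓

Final answer: 5^(−1) ≡ 11 (mod 27)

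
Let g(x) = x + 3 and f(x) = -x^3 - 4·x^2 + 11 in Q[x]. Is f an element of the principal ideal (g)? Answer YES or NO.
NO

In Q[x] the ideal (g) consists of all multiples of g, so f ∈ (g) iff g | f, i.e. iff the remainder of f on division by g is 0. Divide f by g (g is monic, so eliminate the leading term of the running remainder at each step):
  leading term -x^3: subtract (-x^2)·g(x) = -x^3 - 3·x^2, leaving 11 - x^2
  leading term -x^2: subtract (-x)·g(x) = -x^2 - 3·x, leaving 3·x + 11
  leading term 3·x: subtract (3)·g(x) = 3·x + 9, leaving 2
The remainder r(x) = 2 ≠ 0 (and deg r < deg g), so g ∤ f, i.e. f ∉ (g).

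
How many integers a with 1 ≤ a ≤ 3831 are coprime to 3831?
2552

The number of a ∈ {1, ..., 3831} with gcd(a, 3831) = 1 is by definition Euler's totient φ(3831). φ is multiplicative, with φ(p^e) = p^e − p^(e−1). Factorise 3831 = 3 · 1277. Then
  φ(3831) = (3 − 1) · (1277 − 1) = 2 · 1276 = 2552.
So there are 2552 such integers.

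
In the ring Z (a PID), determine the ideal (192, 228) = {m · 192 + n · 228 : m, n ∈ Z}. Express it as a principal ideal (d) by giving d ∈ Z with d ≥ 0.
(192, 228) = (12); d = 12

In the PID Z, (a, b) is generated by gcd(a, b). Compute gcd(228, 192) with the extended Euclidean algorithm, tracking rows (r, s, t) with s·228 + t·192 = r:
  row A: (228, 1, 0)   [1·228 + 0·192 = 228]
  row B: (192, 0, 1)   [0·228 + 1·192 = 192]
  228 = 1·192 + 36   → row C = row A − 1·row B = (36, 1, −1)   [check: 1·228 − 1·192 = 36]
  192 = 5·36 + 12   → row D = row B − 5·row C = (12, −5, 6)   [check: −5·228 + 6·192 = 12]
  36 = 3·12 + 0   → remainder 0, stop. gcd = 12 (last nonzero row D).
So gcd(192, 228) = 12, with Bézout identity −5·228 + 6·192 = 12. Containment (⊇): the Bézout identity exhibits 12 as an element of (192, 228), giving (12) ⊆ (192, 228). Containment (⊆): since 12 | 192 and 12 | 228 (192 = 12·16, 228 = 12·19), every Z-linear combination of 192 and 228 is divisible by 12, so (192, 228) ⊆ (12). Therefore (192, 228) = (12), d = 12.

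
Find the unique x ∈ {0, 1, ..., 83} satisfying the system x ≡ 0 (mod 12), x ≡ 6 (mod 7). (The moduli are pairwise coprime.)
x ≡ 48 (mod 84); the representative in [0, 84) is 48

The moduli 12, 7 are pairwise coprime, so by the CRT there is a unique solution mod 12·7 = 84.
Solve by successive substitution. Start with x ≡ 0 (mod 12).
  Combine with x ≡ 6 (mod 7): write x = 12·t and require 12·t ≡ 6 (mod 7). Since 12^(−1) ≡ 3 (mod 7) (12 ≡ 5 (mod 7)), t ≡ 3·6 ≡ 4 (mod 7). So x ≡ 12·4 = 48 (mod 84).
Unique solution in [0, 84): x = 48.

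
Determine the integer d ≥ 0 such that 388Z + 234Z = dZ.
In the PID Z, (a, b) is generated by gcd(a, b). Compute gcd(388, 234) with the extended Euclidean algorithm, tracking rows (r, s, t) with s·388 + t·234 = r:
  row A: (388, 1, 0)   [1·388 + 0·234 = 388]
  row B: (234, 0, 1)   [0·388 + 1·234 = 234]
  388 = 1·234 + 154   → row C = row A − 1·row B = (154, 1, −1)   [check: 1·388 − 1·234 = 154]
  234 = 1·154 + 80   → row D = row B − 1·row C = (80, −1, 2)   [check: −1·388 + 2·234 = 80]
  154 = 1·80 + 74   → row E = row C − 1·row D = (74, 2, −3)   [check: 2·388 − 3·234 = 74]
  80 = 1·74 + 6   → row F = row D − 1·row E = (6, −3, 5)   [check: −3·388 + 5·234 = 6]
  74 = 12·6 + 2   → row G = row E − 12·row F = (2, 38, −63)   [check: 38·388 − 63·234 = 2]
  6 = 3·2 + 0   → remainder 0, stop. gcd = 2 (last nonzero row G).
So gcd(388, 234) = 2, with Bézout identity 38·388 − 63·234 = 2. Containment (⊇): the Bézout identity exhibits 2 as an element of (388, 234), giving (2) ⊆ (388, 234). Containment (⊆): since 2 | 388 and 2 | 234 (388 = 2·194, 234 = 2·117), every Z-linear combination of 388 and 234 is divisible by 2, so (388, 234) ⊆ (2). Therefore (388, 234) = (2), d = 2.

Final answer: (388, 234) = (2); d = 2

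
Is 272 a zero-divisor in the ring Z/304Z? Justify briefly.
gcd(272, 304) = 16 > 1, so 272 is not a unit in Z/304Z. In Z/nZ every nonzero non-unit is a zero-divisor: explicitly, take b = 304/gcd = 19 ≠ 0 (mod 304); then 272·19 = 5168 = 17·304, i.e. 272·19 ≡ 0 (mod 304). So 272 is a zero-divisor.

Final answer: YES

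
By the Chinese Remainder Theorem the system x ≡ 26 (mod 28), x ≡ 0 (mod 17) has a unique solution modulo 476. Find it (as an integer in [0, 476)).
The moduli 28, 17 are pairwise coprime, so by the CRT there is a unique solution mod 28·17 = 476.
Solve by successive substitution. Start with x ≡ 26 (mod 28).
  Combine with x ≡ 0 (mod 17): write x = 26 + 28·t and require 26 + 28·t ≡ 0 (mod 17), i.e. 28·t ≡ 0 − 26 ≡ 8 (mod 17). Since 28^(−1) ≡ 14 (mod 17) (28 ≡ 11 (mod 17)), t ≡ 14·8 ≡ 10 (mod 17). So x ≡ 26 + 28·10 = 306 (mod 476).
Unique solution in [0, 476): x = 306.

Final answer: x ≡ 306 (mod 476); the representative in [0, 476) is 306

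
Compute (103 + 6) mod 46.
Reduce the summands first: 103 ≡ 11 (mod 46), so 103 + 6 ≡ 11 + 6 (mod 46). 11 + 6 = 17; 17 = 0·46 + 17, so (103 + 6) mod 46 = 17.

Final answer: 17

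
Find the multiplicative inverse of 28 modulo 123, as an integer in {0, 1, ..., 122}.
Apply the extended Euclidean algorithm to (123, 28), tracking rows (r, s, t) with s·123 + t·28 = r. Each division r_prev = q·r_cur + r_new produces the new row as (previous row) − q·(current row):
  row A: (123, 1, 0)   [1·123 + 0·28 = 123]
  row B: (28, 0, 1)   [0·123 + 1·28 = 28]
  123 = 4·28 + 11   → row C = row A − 4·row B = (11, 1, −4)   [check: 1·123 − 4·28 = 11]
  28 = 2·11 + 6   → row D = row B − 2·row C = (6, −2, 9)   [check: −2·123 + 9·28 = 6]
  11 = 1·6 + 5   → row E = row C − 1·row D = (5, 3, −13)   [check: 3·123 − 13·28 = 5]
  6 = 1·5 + 1   → row F = row D − 1·row E = (1, −5, 22)   [check: −5·123 + 22·28 = 1]
  5 = 5·1 + 0   → remainder 0, stop. gcd = 1 (last nonzero row F).
The gcd is 1, so 28 is invertible mod 123. The last nonzero row gives −5·123 + 22·28 = 1, so t = 22. So 28^(−1) ≡ 22 (mod 123). Verify: 28 · 22 = 616 ≡ 1 (mod 123). ✓

Final answer: 28^(−1) ≡ 22 (mod 123)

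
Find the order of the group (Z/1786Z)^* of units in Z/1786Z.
(Z/1786Z)^* consists of the classes a with gcd(a, 1786) = 1, so its order is φ(1786). φ is multiplicative, with φ(p^e) = p^e − p^(e−1). Factorise 1786 = 2 · 19 · 47. Then
  φ(1786) = (2 − 1) · (19 − 1) · (47 − 1) = 1 · 18 · 46 = 828.
Thus |(Z/1786Z)^*| = 828.

Final answer: |(Z/1786Z)^*| = 828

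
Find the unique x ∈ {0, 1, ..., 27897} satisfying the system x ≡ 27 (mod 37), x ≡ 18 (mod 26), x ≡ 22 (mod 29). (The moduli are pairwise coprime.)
x ≡ 21598 (mod 27898); the representative in [0, 27898) is 21598

The moduli 37, 26, 29 are pairwise coprime, so by the CRT there is a unique solution mod 37·26·29 = 27898.
Solve by successive substitution. Start with x ≡ 27 (mod 37).
  Combine with x ≡ 18 (mod 26): write x = 27 + 37·t and require 27 + 37·t ≡ 18 (mod 26), i.e. 37·t ≡ 18 − 27 ≡ 17 (mod 26). Since 37^(−1) ≡ 19 (mod 26) (37 ≡ 11 (mod 26)), t ≡ 19·17 ≡ 11 (mod 26). So x ≡ 27 + 37·11 = 434 (mod 962).
  Combine with x ≡ 22 (mod 29): write x = 434 + 962·t and require 434 + 962·t ≡ 22 (mod 29), i.e. 962·t ≡ 22 − 434 ≡ 23 (mod 29). Since 962^(−1) ≡ 6 (mod 29) (962 ≡ 5 (mod 29)), t ≡ 6·23 ≡ 22 (mod 29). So x ≡ 434 + 962·22 = 21598 (mod 27898).
Unique solution in [0, 27898): x = 21598.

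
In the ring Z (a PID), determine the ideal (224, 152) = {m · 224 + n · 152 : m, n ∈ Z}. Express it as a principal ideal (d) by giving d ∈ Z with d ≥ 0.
(224, 152) = (8); d = 8

In the PID Z, (a, b) is generated by gcd(a, b). Compute gcd(224, 152) with the extended Euclidean algorithm, tracking rows (r, s, t) with s·224 + t·152 = r:
  row A: (224, 1, 0)   [1·224 + 0·152 = 224]
  row B: (152, 0, 1)   [0·224 + 1·152 = 152]
  224 = 1·152 + 72   → row C = row A − 1·row B = (72, 1, −1)   [check: 1·224 − 1·152 = 72]
  152 = 2·72 + 8   → row D = row B − 2·row C = (8, −2, 3)   [check: −2·224 + 3·152 = 8]
  72 = 9·8 + 0   → remainder 0, stop. gcd = 8 (last nonzero row D).
So gcd(224, 152) = 8, with Bézout identity −2·224 + 3·152 = 8. Containment (⊇): the Bézout identity exhibits 8 as an element of (224, 152), giving (8) ⊆ (224, 152). Containment (⊆): since 8 | 224 and 8 | 152 (224 = 8·28, 152 = 8·19), every Z-linear combination of 224 and 152 is divisible by 8, so (224, 152) ⊆ (8). Therefore (224, 152) = (8), d = 8.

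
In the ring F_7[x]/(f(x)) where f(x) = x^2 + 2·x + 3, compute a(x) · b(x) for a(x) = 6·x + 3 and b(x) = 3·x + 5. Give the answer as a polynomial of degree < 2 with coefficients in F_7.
Multiply as integer polynomials: a · b = 18·x^2 + 39·x + 15. Reducing coefficients mod 7: a · b ≡ 4·x^2 + 4·x + 1. Now divide by f(x) = x^2 + 2·x + 3 in F_7[x], eliminating the leading term at each step:
  leading term 4·x^2: subtract (4)·f(x) = 4·x^2 + x + 5, leaving 3·x + 3 (coefficients mod 7)
The degree is now < 2, so this is the remainder. Hence a · b ≡ 3·x + 3 in F_7[x]/(f).

Final answer: a · b ≡ 3·x + 3 (mod f(x))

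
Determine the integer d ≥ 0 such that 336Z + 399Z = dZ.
(336, 399) = (21); d = 21

In the PID Z, (a, b) is generated by gcd(a, b). Compute gcd(399, 336) with the extended Euclidean algorithm, tracking rows (r, s, t) with s·399 + t·336 = r:
  row A: (399, 1, 0)   [1·399 + 0·336 = 399]
  row B: (336, 0, 1)   [0·399 + 1·336 = 336]
  399 = 1·336 + 63   → row C = row A − 1·row B = (63, 1, −1)   [check: 1·399 − 1·336 = 63]
  336 = 5·63 + 21   → row D = row B − 5·row C = (21, −5, 6)   [check: −5·399 + 6·336 = 21]
  63 = 3·21 + 0   → remainder 0, stop. gcd = 21 (last nonzero row D).
So gcd(336, 399) = 21, with Bézout identity −5·399 + 6·336 = 21. Containment (⊇): the Bézout identity exhibits 21 as an element of (336, 399), giving (21) ⊆ (336, 399). Containment (⊆): since 21 | 336 and 21 | 399 (336 = 21·16, 399 = 21·19), every Z-linear combination of 336 and 399 is divisible by 21, so (336, 399) ⊆ (21). Therefore (336, 399) = (21), d = 21.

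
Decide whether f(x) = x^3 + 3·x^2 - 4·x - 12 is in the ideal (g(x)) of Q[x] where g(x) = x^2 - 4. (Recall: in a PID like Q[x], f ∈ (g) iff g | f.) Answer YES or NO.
YES

In Q[x] the ideal (g) consists of all multiples of g, so f ∈ (g) iff g | f, i.e. iff the remainder of f on division by g is 0. Divide f by g (g is monic, so eliminate the leading term of the running remainder at each step):
  leading term x^3: subtract (x)·g(x) = x^3 - 4·x, leaving 3·x^2 - 12
  leading term 3·x^2: subtract (3)·g(x) = 3·x^2 - 12, leaving 0
The remainder is 0, so f(x) = g(x) · h(x) with h(x) = x + 3. Hence g | f, i.e. f ∈ (g).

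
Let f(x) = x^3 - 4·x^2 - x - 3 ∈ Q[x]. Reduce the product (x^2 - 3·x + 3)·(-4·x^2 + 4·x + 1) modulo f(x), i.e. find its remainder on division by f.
First multiply in Q[x] without reducing: a · b = -4·x^4 + 16·x^3 - 23·x^2 + 9·x + 3. Now divide by f(x) = x^3 - 4·x^2 - x - 3, eliminating the leading term at each step:
  leading term -4·x^4: subtract (-4·x)·f(x) = -4·x^4 + 16·x^3 + 4·x^2 + 12·x, leaving -27·x^2 - 3·x + 3
The degree is now < 3, so this is the remainder. Hence a · b ≡ -27·x^2 - 3·x + 3 in Q[x]/(f).

Final answer: a · b ≡ -27·x^2 - 3·x + 3 (mod f(x))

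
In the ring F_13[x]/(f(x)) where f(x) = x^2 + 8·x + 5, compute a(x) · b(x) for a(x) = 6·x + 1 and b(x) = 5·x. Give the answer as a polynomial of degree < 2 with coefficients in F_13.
Multiply as integer polynomials: a · b = 30·x^2 + 5·x. Reducing coefficients mod 13: a · b ≡ 4·x^2 + 5·x. Now divide by f(x) = x^2 + 8·x + 5 in F_13[x], eliminating the leading term at each step:
  leading term 4·x^2: subtract (4)·f(x) = 4·x^2 + 6·x + 7, leaving 12·x + 6 (coefficients mod 13)
The degree is now < 2, so this is the remainder. Hence a · b ≡ 12·x + 6 in F_13[x]/(f).

Final answer: a · b ≡ 12·x + 6 (mod f(x))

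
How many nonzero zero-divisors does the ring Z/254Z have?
In Z/254Z each nonzero element is either a unit (gcd with 254 is 1) or a zero-divisor (gcd > 1). The number of units is φ(254): factorise 254 = 2 · 127, so φ(254) = (2 − 1) · (127 − 1) = 1 · 126 = 126. The nonzero elements number 254 − 1 = 253. Hence the nonzero zero-divisors number 253 − 126 = 127.

Final answer: Z/254Z has 127 nonzero zero-divisors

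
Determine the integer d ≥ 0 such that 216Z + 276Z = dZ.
In the PID Z, (a, b) is generated by gcd(a, b). Compute gcd(276, 216) with the extended Euclidean algorithm, tracking rows (r, s, t) with s·276 + t·216 = r:
  row A: (276, 1, 0)   [1·276 + 0·216 = 276]
  row B: (216, 0, 1)   [0·276 + 1·216 = 216]
  276 = 1·216 + 60   → row C = row A − 1·row B = (60, 1, −1)   [check: 1·276 − 1·216 = 60]
  216 = 3·60 + 36   → row D = row B − 3·row C = (36, −3, 4)   [check: −3·276 + 4·216 = 36]
  60 = 1·36 + 24   → row E = row C − 1·row D = (24, 4, −5)   [check: 4·276 − 5·216 = 24]
  36 = 1·24 + 12   → row F = row D − 1·row E = (12, −7, 9)   [check: −7·276 + 9·216 = 12]
  24 = 2·12 + 0   → remainder 0, stop. gcd = 12 (last nonzero row F).
So gcd(216, 276) = 12, with Bézout identity −7·276 + 9·216 = 12. Containment (⊇): the Bézout identity exhibits 12 as an element of (216, 276), giving (12) ⊆ (216, 276). Containment (⊆): since 12 | 216 and 12 | 276 (216 = 12·18, 276 = 12·23), every Z-linear combination of 216 and 276 is divisible by 12, so (216, 276) ⊆ (12). Therefore (216, 276) = (12), d = 12.

Final answer: (216, 276) = (12); d = 12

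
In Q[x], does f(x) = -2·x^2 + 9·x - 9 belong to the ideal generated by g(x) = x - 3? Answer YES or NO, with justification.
In Q[x] the ideal (g) consists of all multiples of g, so f ∈ (g) iff g | f, i.e. iff the remainder of f on division by g is 0. Divide f by g (g is monic, so eliminate the leading term of the running remainder at each step):
  leading term -2·x^2: subtract (-2·x)·g(x) = -2·x^2 + 6·x, leaving 3·x - 9
  leading term 3·x: subtract (3)·g(x) = 3·x - 9, leaving 0
The remainder is 0, so f(x) = g(x) · h(x) with h(x) = 3 - 2·x. Hence g | f, i.e. f ∈ (g).

Final answer: YES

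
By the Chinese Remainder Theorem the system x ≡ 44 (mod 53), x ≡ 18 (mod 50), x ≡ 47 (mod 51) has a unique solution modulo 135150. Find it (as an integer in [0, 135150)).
x ≡ 85268 (mod 135150); the representative in [0, 135150) is 85268

The moduli 53, 50, 51 are pairwise coprime, so by the CRT there is a unique solution mod 53·50·51 = 135150.
Solve by successive substitution. Start with x ≡ 44 (mod 53).
  Combine with x ≡ 18 (mod 50): write x = 44 + 53·t and require 44 + 53·t ≡ 18 (mod 50), i.e. 53·t ≡ 18 − 44 ≡ 24 (mod 50). Since 53^(−1) ≡ 17 (mod 50) (53 ≡ 3 (mod 50)), t ≡ 17·24 ≡ 8 (mod 50). So x ≡ 44 + 53·8 = 468 (mod 2650).
  Combine with x ≡ 47 (mod 51): write x = 468 + 2650·t and require 468 + 2650·t ≡ 47 (mod 51), i.e. 2650·t ≡ 47 − 468 ≡ 38 (mod 51). Since 2650^(−1) ≡ 25 (mod 51) (2650 ≡ 49 (mod 51)), t ≡ 25·38 ≡ 32 (mod 51). So x ≡ 468 + 2650·32 = 85268 (mod 135150).
Unique solution in [0, 135150): x = 85268.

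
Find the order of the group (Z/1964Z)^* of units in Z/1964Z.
(Z/1964Z)^* consists of the classes a with gcd(a, 1964) = 1, so its order is φ(1964). φ is multiplicative, with φ(p^e) = p^e − p^(e−1). Factorise 1964 = 2^2 · 491. Then
  φ(1964) = (2^2 − 2^1) · (491 − 1) = 2 · 490 = 980.
Thus |(Z/1964Z)^*| = 980.

Final answer: |(Z/1964Z)^*| = 980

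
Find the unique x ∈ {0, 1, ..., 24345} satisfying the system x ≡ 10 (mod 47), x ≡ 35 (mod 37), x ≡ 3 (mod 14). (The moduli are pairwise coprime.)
x ≡ 997 (mod 24346); the representative in [0, 24346) is 997

The moduli 47, 37, 14 are pairwise coprime, so by the CRT there is a unique solution mod 47·37·14 = 24346.
Solve by successive substitution. Start with x ≡ 10 (mod 47).
  Combine with x ≡ 35 (mod 37): write x = 10 + 47·t and require 10 + 47·t ≡ 35 (mod 37), i.e. 47·t ≡ 35 − 10 ≡ 25 (mod 37). Since 47^(−1) ≡ 26 (mod 37) (47 ≡ 10 (mod 37)), t ≡ 26·25 ≡ 21 (mod 37). So x ≡ 10 + 47·21 = 997 (mod 1739).
  Combine with x ≡ 3 (mod 14): write x = 997 + 1739·t and require 997 + 1739·t ≡ 3 (mod 14), i.e. 1739·t ≡ 3 − 997 ≡ 0 (mod 14). Since 1739^(−1) ≡ 5 (mod 14) (1739 ≡ 3 (mod 14)), t ≡ 5·0 ≡ 0 (mod 14). So x ≡ 997 + 1739·0 = 997 (mod 24346).
Unique solution in [0, 24346): x = 997.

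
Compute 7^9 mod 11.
Use repeated squaring. Binary(9) = 1001. Walk through the bits of the exponent 9 left-to-right: at each bit after the leading one, square the running value, then multiply by 7 if the bit is 1 (always reducing mod 11):
  bit 1 = 1 (leading): start with 7.
  bit 2 = 0: square 7^2 = 49 ≡ 5 (mod 11).
  bit 3 = 0: square 5^2 = 25 ≡ 3 (mod 11).
  bit 4 = 1: square 3^2 = 9; bit is 1, so multiply 9·7 = 63 ≡ 8 (mod 11).
Final value: 7^9 ≡ 8 (mod 11).

Final answer: 8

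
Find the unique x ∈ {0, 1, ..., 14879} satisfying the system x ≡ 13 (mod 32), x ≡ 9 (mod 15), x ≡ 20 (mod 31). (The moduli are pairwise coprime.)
x ≡ 6189 (mod 14880); the representative in [0, 14880) is 6189

The moduli 32, 15, 31 are pairwise coprime, so by the CRT there is a unique solution mod 32·15·31 = 14880.
Solve by successive substitution. Start with x ≡ 13 (mod 32).
  Combine with x ≡ 9 (mod 15): write x = 13 + 32·t and require 13 + 32·t ≡ 9 (mod 15), i.e. 32·t ≡ 9 − 13 ≡ 11 (mod 15). Since 32^(−1) ≡ 8 (mod 15) (32 ≡ 2 (mod 15)), t ≡ 8·11 ≡ 13 (mod 15). So x ≡ 13 + 32·13 = 429 (mod 480).
  Combine with x ≡ 20 (mod 31): write x = 429 + 480·t and require 429 + 480·t ≡ 20 (mod 31), i.e. 480·t ≡ 20 − 429 ≡ 25 (mod 31). Since 480^(−1) ≡ 29 (mod 31) (480 ≡ 15 (mod 31)), t ≡ 29·25 ≡ 12 (mod 31). So x ≡ 429 + 480·12 = 6189 (mod 14880).
Unique solution in [0, 14880): x = 6189.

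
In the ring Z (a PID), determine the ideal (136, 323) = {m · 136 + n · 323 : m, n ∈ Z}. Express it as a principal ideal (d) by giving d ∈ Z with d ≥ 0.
(136, 323) = (17); d = 17

In the PID Z, (a, b) is generated by gcd(a, b). Compute gcd(323, 136) with the extended Euclidean algorithm, tracking rows (r, s, t) with s·323 + t·136 = r:
  row A: (323, 1, 0)   [1·323 + 0·136 = 323]
  row B: (136, 0, 1)   [0·323 + 1·136 = 136]
  323 = 2·136 + 51   → row C = row A − 2·row B = (51, 1, −2)   [check: 1·323 − 2·136 = 51]
  136 = 2·51 + 34   → row D = row B − 2·row C = (34, −2, 5)   [check: −2·323 + 5·136 = 34]
  51 = 1·34 + 17   → row E = row C − 1·row D = (17, 3, −7)   [check: 3·323 − 7·136 = 17]
  34 = 2·17 + 0   → remainder 0, stop. gcd = 17 (last nonzero row E).
So gcd(136, 323) = 17, with Bézout identity 3·323 − 7·136 = 17. Containment (⊇): the Bézout identity exhibits 17 as an element of (136, 323), giving (17) ⊆ (136, 323). Containment (⊆): since 17 | 136 and 17 | 323 (136 = 17·8, 323 = 17·19), every Z-linear combination of 136 and 323 is divisible by 17, so (136, 323) ⊆ (17). Therefore (136, 323) = (17), d = 17.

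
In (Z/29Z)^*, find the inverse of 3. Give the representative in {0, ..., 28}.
Apply the extended Euclidean algorithm to (29, 3), tracking rows (r, s, t) with s·29 + t·3 = r. Each division r_prev = q·r_cur + r_new produces the new row as (previous row) − q·(current row):
  row A: (29, 1, 0)   [1·29 + 0·3 = 29]
  row B: (3, 0, 1)   [0·29 + 1·3 = 3]
  29 = 9·3 + 2   → row C = row A − 9·row B = (2, 1, −9)   [check: 1·29 − 9·3 = 2]
  3 = 1·2 + 1   → row D = row B − 1·row C = (1, −1, 10)   [check: −1·29 + 10·3 = 1]
  2 = 2·1 + 0   → remainder 0, stop. gcd = 1 (last nonzero row D).
The gcd is 1, so 3 is invertible mod 29. The last nonzero row gives −1·29 + 10·3 = 1, so t = 10. So 3^(−1) ≡ 10 (mod 29). Verify: 3 · 10 = 30 ≡ 1 (mod 29). ✓

Final answer: 3^(−1) ≡ 10 (mod 29)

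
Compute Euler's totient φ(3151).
φ(3151) = 2992

φ is multiplicative, with φ(p^e) = p^e − p^(e−1). Factorise 3151 = 23 · 137. Then
  φ(3151) = (23 − 1) · (137 − 1) = 22 · 136 = 2992.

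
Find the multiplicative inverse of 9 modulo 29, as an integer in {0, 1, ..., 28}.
Apply the extended Euclidean algorithm to (29, 9), tracking rows (r, s, t) with s·29 + t·9 = r. Each division r_prev = q·r_cur + r_new produces the new row as (previous row) − q·(current row):
  row A: (29, 1, 0)   [1·29 + 0·9 = 29]
  row B: (9, 0, 1)   [0·29 + 1·9 = 9]
  29 = 3·9 + 2   → row C = row A − 3·row B = (2, 1, −3)   [check: 1·29 − 3·9 = 2]
  9 = 4·2 + 1   → row D = row B − 4·row C = (1, −4, 13)   [check: −4·29 + 13·9 = 1]
  2 = 2·1 + 0   → remainder 0, stop. gcd = 1 (last nonzero row D).
The gcd is 1, so 9 is invertible mod 29. The last nonzero row gives −4·29 + 13·9 = 1, so t = 13. So 9^(−1) ≡ 13 (mod 29). Verify: 9 · 13 = 117 ≡ 1 (mod 29). ✓

Final answer: 9^(−1) ≡ 13 (mod 29)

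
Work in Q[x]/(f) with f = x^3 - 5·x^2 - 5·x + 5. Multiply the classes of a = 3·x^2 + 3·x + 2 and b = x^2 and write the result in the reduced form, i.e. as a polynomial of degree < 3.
a · b ≡ 107·x^2 + 75·x - 90 (mod f(x))

First multiply in Q[x] without reducing: a · b = 3·x^4 + 3·x^3 + 2·x^2. Now divide by f(x) = x^3 - 5·x^2 - 5·x + 5, eliminating the leading term at each step:
  leading term 3·x^4: subtract (3·x)·f(x) = 3·x^4 - 15·x^3 - 15·x^2 + 15·x, leaving 18·x^3 + 17·x^2 - 15·x
  leading term 18·x^3: subtract (18)·f(x) = 18·x^3 - 90·x^2 - 90·x + 90, leaving 107·x^2 + 75·x - 90
The degree is now < 3, so this is the remainder. Hence a · b ≡ 107·x^2 + 75·x - 90 in Q[x]/(f).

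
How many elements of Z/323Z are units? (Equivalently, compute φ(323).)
Z/323Z has φ(323) = 288 units

An element a ∈ Z/323Z is a unit iff gcd(a, 323) = 1, so the number of units is φ(323). φ is multiplicative, with φ(p^e) = p^e − p^(e−1). Factorise 323 = 17 · 19. Then
  φ(323) = (17 − 1) · (19 − 1) = 16 · 18 = 288.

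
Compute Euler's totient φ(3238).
φ is multiplicative, with φ(p^e) = p^e − p^(e−1). Factorise 3238 = 2 · 1619. Then
  φ(3238) = (2 − 1) · (1619 − 1) = 1 · 1618 = 1618.

Final answer: φ(3238) = 1618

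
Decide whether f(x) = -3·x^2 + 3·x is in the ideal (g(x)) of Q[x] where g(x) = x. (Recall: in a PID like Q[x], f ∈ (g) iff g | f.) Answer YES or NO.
YES

In Q[x] the ideal (g) consists of all multiples of g, so f ∈ (g) iff g | f, i.e. iff the remainder of f on division by g is 0. Divide f by g (g is monic, so eliminate the leading term of the running remainder at each step):
  leading term -3·x^2: subtract (-3·x)·g(x) = -3·x^2, leaving 3·x
  leading term 3·x: subtract (3)·g(x) = 3·x, leaving 0
The remainder is 0, so f(x) = g(x) · h(x) with h(x) = 3 - 3·x. Hence g | f, i.e. f ∈ (g).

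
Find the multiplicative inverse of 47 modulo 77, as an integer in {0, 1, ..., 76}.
Apply the extended Euclidean algorithm to (77, 47), tracking rows (r, s, t) with s·77 + t·47 = r. Each division r_prev = q·r_cur + r_new produces the new row as (previous row) − q·(current row):
  row A: (77, 1, 0)   [1·77 + 0·47 = 77]
  row B: (47, 0, 1)   [0·77 + 1·47 = 47]
  77 = 1·47 + 30   → row C = row A − 1·row B = (30, 1, −1)   [check: 1·77 − 1·47 = 30]
  47 = 1·30 + 17   → row D = row B − 1·row C = (17, −1, 2)   [check: −1·77 + 2·47 = 17]
  30 = 1·17 + 13   → row E = row C − 1·row D = (13, 2, −3)   [check: 2·77 − 3·47 = 13]
  17 = 1·13 + 4   → row F = row D − 1·row E = (4, −3, 5)   [check: −3·77 + 5·47 = 4]
  13 = 3·4 + 1   → row G = row E − 3·row F = (1, 11, −18)   [check: 11·77 − 18·47 = 1]
  4 = 4·1 + 0   → remainder 0, stop. gcd = 1 (last nonzero row G).
The gcd is 1, so 47 is invertible mod 77. The last nonzero row gives 11·77 − 18·47 = 1, so t = −18. So 47^(−1) ≡ −18 ≡ 59 (mod 77). Verify: 47 · 59 = 2773 ≡ 1 (mod 77). ✓

Final answer: 47^(−1) ≡ 59 (mod 77)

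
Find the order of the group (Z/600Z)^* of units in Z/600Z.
(Z/600Z)^* consists of the classes a with gcd(a, 600) = 1, so its order is φ(600). φ is multiplicative, with φ(p^e) = p^e − p^(e−1). Factorise 600 = 2^3 · 3 · 5^2. Then
  φ(600) = (2^3 − 2^2) · (3 − 1) · (5^2 − 5^1) = 4 · 2 · 20 = 160.
Thus |(Z/600Z)^*| = 160.

Final answer: |(Z/600Z)^*| = 160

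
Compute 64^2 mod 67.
9

Use repeated squaring. Binary(2) = 10. Walk through the bits of the exponent 2 left-to-right: at each bit after the leading one, square the running value, then multiply by 64 if the bit is 1 (always reducing mod 67):
  bit 1 = 1 (leading): start with 64.
  bit 2 = 0: square 64^2 = 4096 ≡ 9 (mod 67).
Final value: 64^2 ≡ 9 (mod 67).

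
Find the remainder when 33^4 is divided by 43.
Use repeated squaring. Binary(4) = 100. Walk through the bits of the exponent 4 left-to-right: at each bit after the leading one, square the running value, then multiply by 33 if the bit is 1 (always reducing mod 43):
  bit 1 = 1 (leading): start with 33.
  bit 2 = 0: square 33^2 = 1089 ≡ 14 (mod 43).
  bit 3 = 0: square 14^2 = 196 ≡ 24 (mod 43).
Final value: 33^4 ≡ 24 (mod 43).

Final answer: 24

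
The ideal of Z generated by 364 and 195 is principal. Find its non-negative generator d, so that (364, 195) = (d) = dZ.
In the PID Z, (a, b) is generated by gcd(a, b). Compute gcd(364, 195) with the extended Euclidean algorithm, tracking rows (r, s, t) with s·364 + t·195 = r:
  row A: (364, 1, 0)   [1·364 + 0·195 = 364]
  row B: (195, 0, 1)   [0·364 + 1·195 = 195]
  364 = 1·195 + 169   → row C = row A − 1·row B = (169, 1, −1)   [check: 1·364 − 1·195 = 169]
  195 = 1·169 + 26   → row D = row B − 1·row C = (26, −1, 2)   [check: −1·364 + 2·195 = 26]
  169 = 6·26 + 13   → row E = row C − 6·row D = (13, 7, −13)   [check: 7·364 − 13·195 = 13]
  26 = 2·13 + 0   → remainder 0, stop. gcd = 13 (last nonzero row E).
So gcd(364, 195) = 13, with Bézout identity 7·364 − 13·195 = 13. Containment (⊇): the Bézout identity exhibits 13 as an element of (364, 195), giving (13) ⊆ (364, 195). Containment (⊆): since 13 | 364 and 13 | 195 (364 = 13·28, 195 = 13·15), every Z-linear combination of 364 and 195 is divisible by 13, so (364, 195) ⊆ (13). Therefore (364, 195) = (13), d = 13.

Final answer: (364, 195) = (13); d = 13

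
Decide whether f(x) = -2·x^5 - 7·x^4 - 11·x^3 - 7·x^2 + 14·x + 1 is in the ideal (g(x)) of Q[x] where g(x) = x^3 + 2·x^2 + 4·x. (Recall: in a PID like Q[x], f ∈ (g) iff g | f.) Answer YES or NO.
In Q[x] the ideal (g) consists of all multiples of g, so f ∈ (g) iff g | f, i.e. iff the remainder of f on division by g is 0. Divide f by g (g is monic, so eliminate the leading term of the running remainder at each step):
  leading term -2·x^5: subtract (-2·x^2)·g(x) = -2·x^5 - 4·x^4 - 8·x^3, leaving -3·x^4 - 3·x^3 - 7·x^2 + 14·x + 1
  leading term -3·x^4: subtract (-3·x)·g(x) = -3·x^4 - 6·x^3 - 12·x^2, leaving 3·x^3 + 5·x^2 + 14·x + 1
  leading term 3·x^3: subtract (3)·g(x) = 3·x^3 + 6·x^2 + 12·x, leaving -x^2 + 2·x + 1
The remainder r(x) = -x^2 + 2·x + 1 ≠ 0 (and deg r < deg g), so g ∤ f, i.e. f ∉ (g).

Final answer: NO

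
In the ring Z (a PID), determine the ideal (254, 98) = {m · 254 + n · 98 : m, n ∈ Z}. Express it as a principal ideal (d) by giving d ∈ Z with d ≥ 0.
In the PID Z, (a, b) is generated by gcd(a, b). Compute gcd(254, 98) with the extended Euclidean algorithm, tracking rows (r, s, t) with s·254 + t·98 = r:
  row A: (254, 1, 0)   [1·254 + 0·98 = 254]
  row B: (98, 0, 1)   [0·254 + 1·98 = 98]
  254 = 2·98 + 58   → row C = row A − 2·row B = (58, 1, −2)   [check: 1·254 − 2·98 = 58]
  98 = 1·58 + 40   → row D = row B − 1·row C = (40, −1, 3)   [check: −1·254 + 3·98 = 40]
  58 = 1·40 + 18   → row E = row C − 1·row D = (18, 2, −5)   [check: 2·254 − 5·98 = 18]
  40 = 2·18 + 4   → row F = row D − 2·row E = (4, −5, 13)   [check: −5·254 + 13·98 = 4]
  18 = 4·4 + 2   → row G = row E − 4·row F = (2, 22, −57)   [check: 22·254 − 57·98 = 2]
  4 = 2·2 + 0   → remainder 0, stop. gcd = 2 (last nonzero row G).
So gcd(254, 98) = 2, with Bézout identity 22·254 − 57·98 = 2. Containment (⊇): the Bézout identity exhibits 2 as an element of (254, 98), giving (2) ⊆ (254, 98). Containment (⊆): since 2 | 254 and 2 | 98 (254 = 2·127, 98 = 2·49), every Z-linear combination of 254 and 98 is divisible by 2, so (254, 98) ⊆ (2). Therefore (254, 98) = (2), d = 2.

Final answer: (254, 98) = (2); d = 2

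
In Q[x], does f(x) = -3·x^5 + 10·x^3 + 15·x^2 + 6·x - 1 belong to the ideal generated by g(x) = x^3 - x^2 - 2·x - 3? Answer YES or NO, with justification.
NO

In Q[x] the ideal (g) consists of all multiples of g, so f ∈ (g) iff g | f, i.e. iff the remainder of f on division by g is 0. Divide f by g (g is monic, so eliminate the leading term of the running remainder at each step):
  leading term -3·x^5: subtract (-3·x^2)·g(x) = -3·x^5 + 3·x^4 + 6·x^3 + 9·x^2, leaving -3·x^4 + 4·x^3 + 6·x^2 + 6·x - 1
  leading term -3·x^4: subtract (-3·x)·g(x) = -3·x^4 + 3·x^3 + 6·x^2 + 9·x, leaving x^3 - 3·x - 1
  leading term x^3: subtract (1)·g(x) = x^3 - x^2 - 2·x - 3, leaving x^2 - x + 2
The remainder r(x) = x^2 - x + 2 ≠ 0 (and deg r < deg g), so g ∤ f, i.e. f ∉ (g).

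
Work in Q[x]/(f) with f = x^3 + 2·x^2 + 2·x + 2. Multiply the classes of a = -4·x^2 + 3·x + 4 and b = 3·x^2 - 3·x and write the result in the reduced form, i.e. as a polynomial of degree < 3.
First multiply in Q[x] without reducing: a · b = -12·x^4 + 21·x^3 + 3·x^2 - 12·x. Now divide by f(x) = x^3 + 2·x^2 + 2·x + 2, eliminating the leading term at each step:
  leading term -12·x^4: subtract (-12·x)·f(x) = -12·x^4 - 24·x^3 - 24·x^2 - 24·x, leaving 45·x^3 + 27·x^2 + 12·x
  leading term 45·x^3: subtract (45)·f(x) = 45·x^3 + 90·x^2 + 90·x + 90, leaving -63·x^2 - 78·x - 90
The degree is now < 3, so this is the remainder. Hence a · b ≡ -63·x^2 - 78·x - 90 in Q[x]/(f).

Final answer: a · b ≡ -63·x^2 - 78·x - 90 (mod f(x))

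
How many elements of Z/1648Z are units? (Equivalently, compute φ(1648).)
An element a ∈ Z/1648Z is a unit iff gcd(a, 1648) = 1, so the number of units is φ(1648). φ is multiplicative, with φ(p^e) = p^e − p^(e−1). Factorise 1648 = 2^4 · 103. Then
  φ(1648) = (2^4 − 2^3) · (103 − 1) = 8 · 102 = 816.

Final answer: Z/1648Z has φ(1648) = 816 units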